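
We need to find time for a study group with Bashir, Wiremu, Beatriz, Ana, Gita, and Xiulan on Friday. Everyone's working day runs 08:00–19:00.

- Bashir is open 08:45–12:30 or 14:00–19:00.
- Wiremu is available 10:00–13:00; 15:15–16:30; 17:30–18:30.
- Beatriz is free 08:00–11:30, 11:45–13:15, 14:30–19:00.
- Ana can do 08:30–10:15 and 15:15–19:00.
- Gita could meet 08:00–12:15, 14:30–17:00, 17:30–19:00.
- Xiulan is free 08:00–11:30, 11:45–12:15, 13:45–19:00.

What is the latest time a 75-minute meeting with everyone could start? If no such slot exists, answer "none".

Bashir ∩ Wiremu: 10:00-12:30, 15:15-16:30, 17:30-18:30.
Bashir ∩ Wiremu ∩ Beatriz: 10:00-11:30, 11:45-12:30, 15:15-16:30, 17:30-18:30.
Bashir ∩ Wiremu ∩ Beatriz ∩ Ana: 10:00-10:15, 15:15-16:30, 17:30-18:30.
Bashir ∩ Wiremu ∩ Beatriz ∩ Ana ∩ Gita: 10:00-10:15, 15:15-16:30, 17:30-18:30.
Bashir ∩ Wiremu ∩ Beatriz ∩ Ana ∩ Gita ∩ Xiulan: 10:00-10:15, 15:15-16:30, 17:30-18:30.
The last common window of at least 75 minutes is 15:15-16:30; a 75-minute meeting can start as late as 15:15 and still end by 16:30.

15:15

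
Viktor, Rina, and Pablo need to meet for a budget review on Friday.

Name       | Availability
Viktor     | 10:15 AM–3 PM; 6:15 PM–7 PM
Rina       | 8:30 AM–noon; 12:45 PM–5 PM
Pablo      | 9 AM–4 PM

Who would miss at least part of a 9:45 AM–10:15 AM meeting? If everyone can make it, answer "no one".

Viktor

Viktor: not fully free for 09:45-10:15. Rina: free for 09:45-10:15. Pablo: free for 09:45-10:15.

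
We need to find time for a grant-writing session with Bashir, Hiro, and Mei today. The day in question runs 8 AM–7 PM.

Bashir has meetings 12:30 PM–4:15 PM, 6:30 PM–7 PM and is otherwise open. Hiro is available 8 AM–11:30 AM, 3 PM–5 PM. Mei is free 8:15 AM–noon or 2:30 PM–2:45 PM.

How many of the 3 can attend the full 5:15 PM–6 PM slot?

Bashir free: 08:00-12:30, 16:15-18:30 (invert busy blocks within the working day).
Hiro free: 08:00-11:30, 15:00-17:00.
Mei free: 08:15-12:00, 14:30-14:45.
Bashir can make the full 17:15-18:00 slot — that's 1.

1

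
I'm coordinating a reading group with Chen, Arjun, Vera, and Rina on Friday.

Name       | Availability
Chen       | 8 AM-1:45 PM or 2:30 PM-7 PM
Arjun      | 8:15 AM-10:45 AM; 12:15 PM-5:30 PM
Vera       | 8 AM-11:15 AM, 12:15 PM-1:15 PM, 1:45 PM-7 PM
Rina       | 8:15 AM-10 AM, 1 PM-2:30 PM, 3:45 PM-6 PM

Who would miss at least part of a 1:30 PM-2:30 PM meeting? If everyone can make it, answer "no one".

Chen: not fully free for 13:30-14:30. Arjun: free for 13:30-14:30. Vera: not fully free for 13:30-14:30. Rina: free for 13:30-14:30.

Chen, Vera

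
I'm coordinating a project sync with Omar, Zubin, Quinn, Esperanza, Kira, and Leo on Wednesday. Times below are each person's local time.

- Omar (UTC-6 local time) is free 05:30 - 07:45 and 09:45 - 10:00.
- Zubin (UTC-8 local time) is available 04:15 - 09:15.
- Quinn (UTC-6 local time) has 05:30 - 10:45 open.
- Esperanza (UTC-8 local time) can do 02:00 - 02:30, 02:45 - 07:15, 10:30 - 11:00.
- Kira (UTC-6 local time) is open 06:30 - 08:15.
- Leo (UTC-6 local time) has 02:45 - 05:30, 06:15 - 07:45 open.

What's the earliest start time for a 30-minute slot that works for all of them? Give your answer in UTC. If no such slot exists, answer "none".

12:30

Omar in UTC: 11:30-13:45, 15:45-16:00 (add 6h to convert from UTC-6).
Zubin in UTC: 12:15-17:15 (add 8h to convert from UTC-8).
Quinn in UTC: 11:30-16:45 (add 6h to convert from UTC-6).
Esperanza in UTC: 10:00-10:30, 10:45-15:15, 18:30-19:00 (add 8h to convert from UTC-8).
Kira in UTC: 12:30-14:15 (add 6h to convert from UTC-6).
Leo in UTC: 08:45-11:30, 12:15-13:45 (add 6h to convert from UTC-6).
Omar ∩ Zubin: 12:15-13:45, 15:45-16:00.
Omar ∩ Zubin ∩ Quinn: 12:15-13:45, 15:45-16:00.
Omar ∩ Zubin ∩ Quinn ∩ Esperanza: 12:15-13:45.
Omar ∩ Zubin ∩ Quinn ∩ Esperanza ∩ Kira: 12:30-13:45.
Omar ∩ Zubin ∩ Quinn ∩ Esperanza ∩ Kira ∩ Leo: 12:30-13:45.
The first common window of at least 30 minutes is 12:30-13:45, so the earliest start is 12:30.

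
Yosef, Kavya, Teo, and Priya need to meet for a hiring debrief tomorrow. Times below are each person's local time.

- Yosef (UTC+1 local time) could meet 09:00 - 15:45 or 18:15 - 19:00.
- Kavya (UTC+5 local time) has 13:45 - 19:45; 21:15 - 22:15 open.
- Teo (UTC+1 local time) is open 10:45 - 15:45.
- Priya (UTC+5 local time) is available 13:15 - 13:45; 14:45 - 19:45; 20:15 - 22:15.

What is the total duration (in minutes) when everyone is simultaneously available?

Yosef in UTC: 08:00-14:45, 17:15-18:00 (subtract 1h to convert from UTC+1).
Kavya in UTC: 08:45-14:45, 16:15-17:15 (subtract 5h to convert from UTC+5).
Teo in UTC: 09:45-14:45 (subtract 1h to convert from UTC+1).
Priya in UTC: 08:15-08:45, 09:45-14:45, 15:15-17:15 (subtract 5h to convert from UTC+5).
Yosef ∩ Kavya: 08:45-14:45.
Yosef ∩ Kavya ∩ Teo: 09:45-14:45.
Yosef ∩ Kavya ∩ Teo ∩ Priya: 09:45-14:45.
That's a single block of 300 minutes.

300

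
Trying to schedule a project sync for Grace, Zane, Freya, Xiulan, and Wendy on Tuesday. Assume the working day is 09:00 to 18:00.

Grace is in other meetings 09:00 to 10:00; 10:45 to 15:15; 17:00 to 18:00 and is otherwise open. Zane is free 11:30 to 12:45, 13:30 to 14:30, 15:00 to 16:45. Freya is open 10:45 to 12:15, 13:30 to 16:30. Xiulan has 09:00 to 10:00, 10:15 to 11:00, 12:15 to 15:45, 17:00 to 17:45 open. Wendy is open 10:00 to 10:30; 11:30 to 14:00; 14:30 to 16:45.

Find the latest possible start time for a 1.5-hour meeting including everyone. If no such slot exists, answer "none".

Grace free: 10:00-10:45, 15:15-17:00 (invert busy blocks within the working day).
Zane free: 11:30-12:45, 13:30-14:30, 15:00-16:45.
Freya free: 10:45-12:15, 13:30-16:30.
Xiulan free: 09:00-10:00, 10:15-11:00, 12:15-15:45, 17:00-17:45.
Wendy free: 10:00-10:30, 11:30-14:00, 14:30-16:45.
Grace ∩ Zane: 15:15-16:45.
Grace ∩ Zane ∩ Freya: 15:15-16:30.
Grace ∩ Zane ∩ Freya ∩ Xiulan: 15:15-15:45.
Grace ∩ Zane ∩ Freya ∩ Xiulan ∩ Wendy: 15:15-15:45.
Those are the intersection windows.
No common window is at least 90 minutes long.

none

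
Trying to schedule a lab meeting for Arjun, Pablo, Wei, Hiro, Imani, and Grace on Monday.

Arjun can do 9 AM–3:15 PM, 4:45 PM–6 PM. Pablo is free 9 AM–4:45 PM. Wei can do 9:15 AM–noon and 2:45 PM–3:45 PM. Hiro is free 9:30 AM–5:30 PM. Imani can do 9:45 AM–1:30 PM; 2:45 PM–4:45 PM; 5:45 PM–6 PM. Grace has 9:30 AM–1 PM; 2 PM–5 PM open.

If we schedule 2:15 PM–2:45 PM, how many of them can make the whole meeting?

4

Arjun, Pablo, Hiro, and Grace can make the full 14:15-14:45 slot — that's 4.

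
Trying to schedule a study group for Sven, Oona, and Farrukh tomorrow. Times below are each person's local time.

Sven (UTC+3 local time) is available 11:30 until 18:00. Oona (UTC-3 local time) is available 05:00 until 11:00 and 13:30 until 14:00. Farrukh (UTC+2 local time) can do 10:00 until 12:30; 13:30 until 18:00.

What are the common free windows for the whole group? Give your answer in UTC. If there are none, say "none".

08:30-10:30, 11:30-14:00

Sven in UTC: 08:30-15:00 (subtract 3h to convert from UTC+3).
Oona in UTC: 08:00-14:00, 16:30-17:00 (add 3h to convert from UTC-3).
Farrukh in UTC: 08:00-10:30, 11:30-16:00 (subtract 2h to convert from UTC+2).
Sven ∩ Oona: 08:30-14:00.
Sven ∩ Oona ∩ Farrukh: 08:30-10:30, 11:30-14:00.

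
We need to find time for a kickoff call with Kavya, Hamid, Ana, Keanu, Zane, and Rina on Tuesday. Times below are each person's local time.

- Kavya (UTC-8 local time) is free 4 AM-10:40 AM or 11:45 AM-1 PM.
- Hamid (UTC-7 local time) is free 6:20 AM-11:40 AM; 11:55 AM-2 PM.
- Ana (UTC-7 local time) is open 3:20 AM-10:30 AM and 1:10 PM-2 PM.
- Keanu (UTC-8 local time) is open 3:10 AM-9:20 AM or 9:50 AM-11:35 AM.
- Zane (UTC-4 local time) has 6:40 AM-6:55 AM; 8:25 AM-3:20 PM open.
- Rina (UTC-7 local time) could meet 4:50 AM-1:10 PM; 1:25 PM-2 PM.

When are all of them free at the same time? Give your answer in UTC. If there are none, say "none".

Kavya in UTC: 12:00-18:40, 19:45-21:00 (add 8h to convert from UTC-8).
Hamid in UTC: 13:20-18:40, 18:55-21:00 (add 7h to convert from UTC-7).
Ana in UTC: 10:20-17:30, 20:10-21:00 (add 7h to convert from UTC-7).
Keanu in UTC: 11:10-17:20, 17:50-19:35 (add 8h to convert from UTC-8).
Zane in UTC: 10:40-10:55, 12:25-19:20 (add 4h to convert from UTC-4).
Rina in UTC: 11:50-20:10, 20:25-21:00 (add 7h to convert from UTC-7).
Kavya ∩ Hamid: 13:20-18:40, 19:45-21:00.
Kavya ∩ Hamid ∩ Ana: 13:20-17:30, 20:10-21:00.
Kavya ∩ Hamid ∩ Ana ∩ Keanu: 13:20-17:20.
Kavya ∩ Hamid ∩ Ana ∩ Keanu ∩ Zane: 13:20-17:20.
Kavya ∩ Hamid ∩ Ana ∩ Keanu ∩ Zane ∩ Rina: 13:20-17:20.
So the common availability across everyone is 13:20-17:20.

13:20-17:20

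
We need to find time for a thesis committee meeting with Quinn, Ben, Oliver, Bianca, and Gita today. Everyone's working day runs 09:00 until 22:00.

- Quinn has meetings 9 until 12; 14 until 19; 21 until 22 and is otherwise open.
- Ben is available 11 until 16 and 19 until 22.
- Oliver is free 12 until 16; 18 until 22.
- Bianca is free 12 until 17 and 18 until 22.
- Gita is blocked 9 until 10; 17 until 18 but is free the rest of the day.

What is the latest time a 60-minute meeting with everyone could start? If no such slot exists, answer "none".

20:00

Quinn free: 12:00-14:00, 19:00-21:00 (invert busy blocks within the working day).
Ben free: 11:00-16:00, 19:00-22:00.
Oliver free: 12:00-16:00, 18:00-22:00.
Bianca free: 12:00-17:00, 18:00-22:00.
Gita free: 10:00-17:00, 18:00-22:00 (invert busy blocks within the working day).
Quinn ∩ Ben: 12:00-14:00, 19:00-21:00.
Quinn ∩ Ben ∩ Oliver: 12:00-14:00, 19:00-21:00.
Quinn ∩ Ben ∩ Oliver ∩ Bianca: 12:00-14:00, 19:00-21:00.
Quinn ∩ Ben ∩ Oliver ∩ Bianca ∩ Gita: 12:00-14:00, 19:00-21:00.
The last common window of at least 60 minutes is 19:00-21:00; a 60-minute meeting can start as late as 20:00 and still end by 21:00.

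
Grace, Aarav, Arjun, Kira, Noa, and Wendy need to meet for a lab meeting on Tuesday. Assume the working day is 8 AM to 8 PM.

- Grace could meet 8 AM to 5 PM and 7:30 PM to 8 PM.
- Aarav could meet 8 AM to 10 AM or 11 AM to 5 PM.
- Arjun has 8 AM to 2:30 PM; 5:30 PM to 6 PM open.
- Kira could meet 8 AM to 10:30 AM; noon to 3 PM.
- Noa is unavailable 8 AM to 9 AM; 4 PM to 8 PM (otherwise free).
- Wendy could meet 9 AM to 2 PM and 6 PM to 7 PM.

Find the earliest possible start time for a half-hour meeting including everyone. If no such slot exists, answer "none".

09:00

Grace free: 08:00-17:00, 19:30-20:00.
Aarav free: 08:00-10:00, 11:00-17:00.
Arjun free: 08:00-14:30, 17:30-18:00.
Kira free: 08:00-10:30, 12:00-15:00.
Noa free: 09:00-16:00 (invert busy blocks within the working day).
Wendy free: 09:00-14:00, 18:00-19:00.
Grace ∩ Aarav: 08:00-10:00, 11:00-17:00.
Grace ∩ Aarav ∩ Arjun: 08:00-10:00, 11:00-14:30.
Grace ∩ Aarav ∩ Arjun ∩ Kira: 08:00-10:00, 12:00-14:30.
Grace ∩ Aarav ∩ Arjun ∩ Kira ∩ Noa: 09:00-10:00, 12:00-14:30.
Grace ∩ Aarav ∩ Arjun ∩ Kira ∩ Noa ∩ Wendy: 09:00-10:00, 12:00-14:00.
So the common availability across everyone is 09:00-10:00, 12:00-14:00.
The first common window of at least 30 minutes is 09:00-10:00, so the earliest start is 09:00.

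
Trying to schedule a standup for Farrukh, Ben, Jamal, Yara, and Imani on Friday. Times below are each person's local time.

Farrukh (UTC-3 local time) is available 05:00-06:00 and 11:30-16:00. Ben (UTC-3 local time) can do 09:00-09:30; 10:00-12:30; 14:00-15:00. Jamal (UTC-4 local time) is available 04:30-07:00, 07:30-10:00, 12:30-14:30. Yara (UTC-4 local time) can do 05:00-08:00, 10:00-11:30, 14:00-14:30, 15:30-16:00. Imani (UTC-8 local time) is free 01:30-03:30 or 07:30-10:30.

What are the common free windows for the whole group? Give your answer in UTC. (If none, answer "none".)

none

Farrukh in UTC: 08:00-09:00, 14:30-19:00 (add 3h to convert from UTC-3).
Ben in UTC: 12:00-12:30, 13:00-15:30, 17:00-18:00 (add 3h to convert from UTC-3).
Jamal in UTC: 08:30-11:00, 11:30-14:00, 16:30-18:30 (add 4h to convert from UTC-4).
Yara in UTC: 09:00-12:00, 14:00-15:30, 18:00-18:30, 19:30-20:00 (add 4h to convert from UTC-4).
Imani in UTC: 09:30-11:30, 15:30-18:30 (add 8h to convert from UTC-8).
Farrukh ∩ Ben: 14:30-15:30, 17:00-18:00.
Farrukh ∩ Ben ∩ Jamal: 17:00-18:00.
Farrukh ∩ Ben ∩ Jamal ∩ Yara: ∅.
Farrukh ∩ Ben ∩ Jamal ∩ Yara ∩ Imani: ∅.
There is no time when everyone is free.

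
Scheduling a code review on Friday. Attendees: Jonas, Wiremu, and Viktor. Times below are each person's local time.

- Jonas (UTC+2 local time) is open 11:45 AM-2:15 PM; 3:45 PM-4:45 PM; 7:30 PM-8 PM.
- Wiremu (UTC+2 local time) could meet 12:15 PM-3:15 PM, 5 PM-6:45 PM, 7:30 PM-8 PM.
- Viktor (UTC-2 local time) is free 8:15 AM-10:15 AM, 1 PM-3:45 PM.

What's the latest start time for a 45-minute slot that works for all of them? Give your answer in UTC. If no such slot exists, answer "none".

11:30

Jonas in UTC: 09:45-12:15, 13:45-14:45, 17:30-18:00 (subtract 2h to convert from UTC+2).
Wiremu in UTC: 10:15-13:15, 15:00-16:45, 17:30-18:00 (subtract 2h to convert from UTC+2).
Viktor in UTC: 10:15-12:15, 15:00-17:45 (add 2h to convert from UTC-2).
Jonas ∩ Wiremu: 10:15-12:15, 17:30-18:00.
Jonas ∩ Wiremu ∩ Viktor: 10:15-12:15, 17:30-17:45.
Those are the intersection windows.
The last common window of at least 45 minutes is 10:15-12:15; a 45-minute meeting can start as late as 11:30 and still end by 12:15.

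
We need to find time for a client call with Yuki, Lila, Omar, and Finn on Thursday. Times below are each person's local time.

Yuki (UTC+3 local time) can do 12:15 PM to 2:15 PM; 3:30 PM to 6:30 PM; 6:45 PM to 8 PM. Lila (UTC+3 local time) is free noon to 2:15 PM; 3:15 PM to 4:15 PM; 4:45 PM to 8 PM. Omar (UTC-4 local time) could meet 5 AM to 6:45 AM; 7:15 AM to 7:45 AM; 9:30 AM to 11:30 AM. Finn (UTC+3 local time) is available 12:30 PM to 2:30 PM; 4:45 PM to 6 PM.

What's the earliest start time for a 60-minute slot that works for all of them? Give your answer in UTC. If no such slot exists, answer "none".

Yuki in UTC: 09:15-11:15, 12:30-15:30, 15:45-17:00 (subtract 3h to convert from UTC+3).
Lila in UTC: 09:00-11:15, 12:15-13:15, 13:45-17:00 (subtract 3h to convert from UTC+3).
Omar in UTC: 09:00-10:45, 11:15-11:45, 13:30-15:30 (add 4h to convert from UTC-4).
Finn in UTC: 09:30-11:30, 13:45-15:00 (subtract 3h to convert from UTC+3).
Yuki ∩ Lila: 09:15-11:15, 12:30-13:15, 13:45-15:30, 15:45-17:00.
Yuki ∩ Lila ∩ Omar: 09:15-10:45, 13:45-15:30.
Yuki ∩ Lila ∩ Omar ∩ Finn: 09:30-10:45, 13:45-15:00.
The first common window of at least 60 minutes is 09:30-10:45, so the earliest start is 09:30.

09:30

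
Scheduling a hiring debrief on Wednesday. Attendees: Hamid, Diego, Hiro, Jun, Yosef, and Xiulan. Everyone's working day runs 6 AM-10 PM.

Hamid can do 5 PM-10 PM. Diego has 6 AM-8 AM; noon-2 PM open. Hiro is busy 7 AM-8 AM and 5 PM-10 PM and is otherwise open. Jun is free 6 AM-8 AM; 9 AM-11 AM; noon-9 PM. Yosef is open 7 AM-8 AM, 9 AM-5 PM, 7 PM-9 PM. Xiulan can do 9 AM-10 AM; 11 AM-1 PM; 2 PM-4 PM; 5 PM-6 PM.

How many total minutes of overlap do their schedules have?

Hamid free: 17:00-22:00.
Diego free: 06:00-08:00, 12:00-14:00.
Hiro free: 06:00-07:00, 08:00-17:00 (invert busy blocks within the working day).
Jun free: 06:00-08:00, 09:00-11:00, 12:00-21:00.
Yosef free: 07:00-08:00, 09:00-17:00, 19:00-21:00.
Xiulan free: 09:00-10:00, 11:00-13:00, 14:00-16:00, 17:00-18:00.
Hamid ∩ Diego: ∅.
Hamid ∩ Diego ∩ Hiro: ∅.
Hamid ∩ Diego ∩ Hiro ∩ Jun: ∅.
Hamid ∩ Diego ∩ Hiro ∩ Jun ∩ Yosef: ∅.
Hamid ∩ Diego ∩ Hiro ∩ Jun ∩ Yosef ∩ Xiulan: ∅.
There is no time when everyone is free.
There is no common window, so the total is 0 minutes.

0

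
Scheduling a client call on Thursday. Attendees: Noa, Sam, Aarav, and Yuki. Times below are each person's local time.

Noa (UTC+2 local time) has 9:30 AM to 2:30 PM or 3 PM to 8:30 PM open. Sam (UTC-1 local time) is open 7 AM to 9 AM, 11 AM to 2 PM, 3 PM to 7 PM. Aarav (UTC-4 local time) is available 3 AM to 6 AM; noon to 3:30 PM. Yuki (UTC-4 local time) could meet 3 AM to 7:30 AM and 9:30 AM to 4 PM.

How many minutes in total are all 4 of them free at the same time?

Noa in UTC: 07:30-12:30, 13:00-18:30 (subtract 2h to convert from UTC+2).
Sam in UTC: 08:00-10:00, 12:00-15:00, 16:00-20:00 (add 1h to convert from UTC-1).
Aarav in UTC: 07:00-10:00, 16:00-19:30 (add 4h to convert from UTC-4).
Yuki in UTC: 07:00-11:30, 13:30-20:00 (add 4h to convert from UTC-4).
Noa ∩ Sam: 08:00-10:00, 12:00-12:30, 13:00-15:00, 16:00-18:30.
Noa ∩ Sam ∩ Aarav: 08:00-10:00, 16:00-18:30.
Noa ∩ Sam ∩ Aarav ∩ Yuki: 08:00-10:00, 16:00-18:30.
Those are the intersection windows.
Summing the common windows: 120 + 150 = 270 minutes.

270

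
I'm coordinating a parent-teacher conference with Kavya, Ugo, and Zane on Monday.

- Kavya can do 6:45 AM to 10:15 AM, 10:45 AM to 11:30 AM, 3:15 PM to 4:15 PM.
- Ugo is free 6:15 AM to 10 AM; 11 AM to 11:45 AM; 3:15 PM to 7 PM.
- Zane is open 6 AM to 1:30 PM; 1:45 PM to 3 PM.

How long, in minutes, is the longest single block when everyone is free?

Kavya ∩ Ugo: 06:45-10:00, 11:00-11:30, 15:15-16:15.
Kavya ∩ Ugo ∩ Zane: 06:45-10:00, 11:00-11:30.
The longest is 06:45-10:00 at 195 minutes.

195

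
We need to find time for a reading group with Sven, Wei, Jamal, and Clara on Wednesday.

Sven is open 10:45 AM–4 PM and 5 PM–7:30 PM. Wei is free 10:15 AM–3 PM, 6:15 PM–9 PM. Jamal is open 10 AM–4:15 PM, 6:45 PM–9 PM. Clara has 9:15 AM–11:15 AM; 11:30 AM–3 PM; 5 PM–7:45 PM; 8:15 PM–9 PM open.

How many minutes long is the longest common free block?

Sven ∩ Wei: 10:45-15:00, 18:15-19:30.
Sven ∩ Wei ∩ Jamal: 10:45-15:00, 18:45-19:30.
Sven ∩ Wei ∩ Jamal ∩ Clara: 10:45-11:15, 11:30-15:00, 18:45-19:30.
The longest is 11:30-15:00 at 210 minutes.

210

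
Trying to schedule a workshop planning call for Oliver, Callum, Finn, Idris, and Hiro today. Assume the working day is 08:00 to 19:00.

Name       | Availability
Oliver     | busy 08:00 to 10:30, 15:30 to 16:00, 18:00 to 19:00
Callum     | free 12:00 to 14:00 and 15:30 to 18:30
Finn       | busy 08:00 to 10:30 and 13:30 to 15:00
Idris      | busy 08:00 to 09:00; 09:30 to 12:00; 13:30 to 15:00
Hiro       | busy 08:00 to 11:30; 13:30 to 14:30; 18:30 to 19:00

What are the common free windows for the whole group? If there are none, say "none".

12:00-13:30, 16:00-18:00

Oliver free: 10:30-15:30, 16:00-18:00 (invert busy blocks within the working day).
Callum free: 12:00-14:00, 15:30-18:30.
Finn free: 10:30-13:30, 15:00-19:00 (invert busy blocks within the working day).
Idris free: 09:00-09:30, 12:00-13:30, 15:00-19:00 (invert busy blocks within the working day).
Hiro free: 11:30-13:30, 14:30-18:30 (invert busy blocks within the working day).
Oliver ∩ Callum: 12:00-14:00, 16:00-18:00.
Oliver ∩ Callum ∩ Finn: 12:00-13:30, 16:00-18:00.
Oliver ∩ Callum ∩ Finn ∩ Idris: 12:00-13:30, 16:00-18:00.
Oliver ∩ Callum ∩ Finn ∩ Idris ∩ Hiro: 12:00-13:30, 16:00-18:00.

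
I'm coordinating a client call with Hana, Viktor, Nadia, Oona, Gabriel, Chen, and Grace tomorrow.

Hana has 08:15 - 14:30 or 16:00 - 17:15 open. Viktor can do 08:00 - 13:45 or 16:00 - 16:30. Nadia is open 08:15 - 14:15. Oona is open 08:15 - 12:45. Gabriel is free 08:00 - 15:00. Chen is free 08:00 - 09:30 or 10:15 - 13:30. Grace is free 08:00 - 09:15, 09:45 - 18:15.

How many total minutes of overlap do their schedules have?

210

Hana ∩ Viktor: 08:15-13:45, 16:00-16:30.
Hana ∩ Viktor ∩ Nadia: 08:15-13:45.
Hana ∩ Viktor ∩ Nadia ∩ Oona: 08:15-12:45.
Hana ∩ Viktor ∩ Nadia ∩ Oona ∩ Gabriel: 08:15-12:45.
Hana ∩ Viktor ∩ Nadia ∩ Oona ∩ Gabriel ∩ Chen: 08:15-09:30, 10:15-12:45.
Hana ∩ Viktor ∩ Nadia ∩ Oona ∩ Gabriel ∩ Chen ∩ Grace: 08:15-09:15, 10:15-12:45.
Summing the common windows: 60 + 150 = 210 minutes.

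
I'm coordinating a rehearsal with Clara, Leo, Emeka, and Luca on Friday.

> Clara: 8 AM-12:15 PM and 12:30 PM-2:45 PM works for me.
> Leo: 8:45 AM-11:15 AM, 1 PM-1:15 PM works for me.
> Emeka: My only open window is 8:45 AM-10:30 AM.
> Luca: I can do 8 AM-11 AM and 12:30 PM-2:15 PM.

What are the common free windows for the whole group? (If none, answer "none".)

Clara ∩ Leo: 08:45-11:15, 13:00-13:15.
Clara ∩ Leo ∩ Emeka: 08:45-10:30.
Clara ∩ Leo ∩ Emeka ∩ Luca: 08:45-10:30.

08:45-10:30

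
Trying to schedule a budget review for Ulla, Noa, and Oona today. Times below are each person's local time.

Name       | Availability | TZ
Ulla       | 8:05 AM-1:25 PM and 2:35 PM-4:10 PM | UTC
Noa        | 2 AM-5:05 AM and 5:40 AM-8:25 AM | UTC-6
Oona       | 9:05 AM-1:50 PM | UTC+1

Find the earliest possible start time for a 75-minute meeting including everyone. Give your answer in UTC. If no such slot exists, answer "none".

08:05

Ulla in UTC: 08:05-13:25, 14:35-16:10.
Noa in UTC: 08:00-11:05, 11:40-14:25 (add 6h to convert from UTC-6).
Oona in UTC: 08:05-12:50 (subtract 1h to convert from UTC+1).
Ulla ∩ Noa: 08:05-11:05, 11:40-13:25.
Ulla ∩ Noa ∩ Oona: 08:05-11:05, 11:40-12:50.
The first common window of at least 75 minutes is 08:05-11:05, so the earliest start is 08:05.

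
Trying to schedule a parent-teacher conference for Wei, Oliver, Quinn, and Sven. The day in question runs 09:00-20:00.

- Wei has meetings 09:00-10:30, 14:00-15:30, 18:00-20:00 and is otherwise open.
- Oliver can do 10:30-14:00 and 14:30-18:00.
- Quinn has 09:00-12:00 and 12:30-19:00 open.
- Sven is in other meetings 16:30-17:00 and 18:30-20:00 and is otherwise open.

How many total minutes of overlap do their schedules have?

Wei free: 10:30-14:00, 15:30-18:00 (invert busy blocks within the working day).
Oliver free: 10:30-14:00, 14:30-18:00.
Quinn free: 09:00-12:00, 12:30-19:00.
Sven free: 09:00-16:30, 17:00-18:30 (invert busy blocks within the working day).
Wei ∩ Oliver: 10:30-14:00, 15:30-18:00.
Wei ∩ Oliver ∩ Quinn: 10:30-12:00, 12:30-14:00, 15:30-18:00.
Wei ∩ Oliver ∩ Quinn ∩ Sven: 10:30-12:00, 12:30-14:00, 15:30-16:30, 17:00-18:00.
Summing the common windows: 90 + 90 + 60 + 60 = 300 minutes.

300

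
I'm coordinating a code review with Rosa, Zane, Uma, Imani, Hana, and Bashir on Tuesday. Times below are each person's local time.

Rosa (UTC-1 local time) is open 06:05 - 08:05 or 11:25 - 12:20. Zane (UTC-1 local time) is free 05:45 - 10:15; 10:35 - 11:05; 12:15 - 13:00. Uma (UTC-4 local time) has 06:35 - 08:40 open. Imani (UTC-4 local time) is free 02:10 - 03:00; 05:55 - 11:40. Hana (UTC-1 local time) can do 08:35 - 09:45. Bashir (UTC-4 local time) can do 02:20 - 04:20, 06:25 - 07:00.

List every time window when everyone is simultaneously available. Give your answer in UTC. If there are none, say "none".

Rosa in UTC: 07:05-09:05, 12:25-13:20 (add 1h to convert from UTC-1).
Zane in UTC: 06:45-11:15, 11:35-12:05, 13:15-14:00 (add 1h to convert from UTC-1).
Uma in UTC: 10:35-12:40 (add 4h to convert from UTC-4).
Imani in UTC: 06:10-07:00, 09:55-15:40 (add 4h to convert from UTC-4).
Hana in UTC: 09:35-10:45 (add 1h to convert from UTC-1).
Bashir in UTC: 06:20-08:20, 10:25-11:00 (add 4h to convert from UTC-4).
Rosa ∩ Zane: 07:05-09:05, 13:15-13:20.
Rosa ∩ Zane ∩ Uma: ∅.
Rosa ∩ Zane ∩ Uma ∩ Imani: ∅.
Rosa ∩ Zane ∩ Uma ∩ Imani ∩ Hana: ∅.
Rosa ∩ Zane ∩ Uma ∩ Imani ∩ Hana ∩ Bashir: ∅.
There is no time when everyone is free.

none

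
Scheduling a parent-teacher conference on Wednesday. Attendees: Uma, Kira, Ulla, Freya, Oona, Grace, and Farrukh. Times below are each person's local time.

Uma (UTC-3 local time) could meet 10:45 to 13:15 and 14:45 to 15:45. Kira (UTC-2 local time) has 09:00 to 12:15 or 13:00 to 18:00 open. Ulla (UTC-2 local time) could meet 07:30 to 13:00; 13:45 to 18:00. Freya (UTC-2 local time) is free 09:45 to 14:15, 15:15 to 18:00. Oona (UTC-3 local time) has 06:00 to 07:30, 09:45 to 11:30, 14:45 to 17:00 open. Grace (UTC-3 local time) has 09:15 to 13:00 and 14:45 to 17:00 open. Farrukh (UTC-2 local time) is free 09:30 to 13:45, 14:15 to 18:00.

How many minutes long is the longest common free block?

60

Uma in UTC: 13:45-16:15, 17:45-18:45 (add 3h to convert from UTC-3).
Kira in UTC: 11:00-14:15, 15:00-20:00 (add 2h to convert from UTC-2).
Ulla in UTC: 09:30-15:00, 15:45-20:00 (add 2h to convert from UTC-2).
Freya in UTC: 11:45-16:15, 17:15-20:00 (add 2h to convert from UTC-2).
Oona in UTC: 09:00-10:30, 12:45-14:30, 17:45-20:00 (add 3h to convert from UTC-3).
Grace in UTC: 12:15-16:00, 17:45-20:00 (add 3h to convert from UTC-3).
Farrukh in UTC: 11:30-15:45, 16:15-20:00 (add 2h to convert from UTC-2).
Uma ∩ Kira: 13:45-14:15, 15:00-16:15, 17:45-18:45.
Uma ∩ Kira ∩ Ulla: 13:45-14:15, 15:45-16:15, 17:45-18:45.
Uma ∩ Kira ∩ Ulla ∩ Freya: 13:45-14:15, 15:45-16:15, 17:45-18:45.
Uma ∩ Kira ∩ Ulla ∩ Freya ∩ Oona: 13:45-14:15, 17:45-18:45.
Uma ∩ Kira ∩ Ulla ∩ Freya ∩ Oona ∩ Grace: 13:45-14:15, 17:45-18:45.
Uma ∩ Kira ∩ Ulla ∩ Freya ∩ Oona ∩ Grace ∩ Farrukh: 13:45-14:15, 17:45-18:45.
The longest is 17:45-18:45 at 60 minutes.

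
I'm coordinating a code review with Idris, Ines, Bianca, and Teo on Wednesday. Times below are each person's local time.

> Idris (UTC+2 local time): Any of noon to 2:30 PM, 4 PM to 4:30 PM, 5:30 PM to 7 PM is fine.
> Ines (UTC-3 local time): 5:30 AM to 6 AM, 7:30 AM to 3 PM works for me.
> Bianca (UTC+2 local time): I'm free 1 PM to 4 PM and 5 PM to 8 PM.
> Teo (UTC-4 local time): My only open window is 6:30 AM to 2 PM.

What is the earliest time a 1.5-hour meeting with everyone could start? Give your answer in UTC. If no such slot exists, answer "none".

Idris in UTC: 10:00-12:30, 14:00-14:30, 15:30-17:00 (subtract 2h to convert from UTC+2).
Ines in UTC: 08:30-09:00, 10:30-18:00 (add 3h to convert from UTC-3).
Bianca in UTC: 11:00-14:00, 15:00-18:00 (subtract 2h to convert from UTC+2).
Teo in UTC: 10:30-18:00 (add 4h to convert from UTC-4).
Idris ∩ Ines: 10:30-12:30, 14:00-14:30, 15:30-17:00.
Idris ∩ Ines ∩ Bianca: 11:00-12:30, 15:30-17:00.
Idris ∩ Ines ∩ Bianca ∩ Teo: 11:00-12:30, 15:30-17:00.
The first common window of at least 90 minutes is 11:00-12:30, so the earliest start is 11:00.

11:00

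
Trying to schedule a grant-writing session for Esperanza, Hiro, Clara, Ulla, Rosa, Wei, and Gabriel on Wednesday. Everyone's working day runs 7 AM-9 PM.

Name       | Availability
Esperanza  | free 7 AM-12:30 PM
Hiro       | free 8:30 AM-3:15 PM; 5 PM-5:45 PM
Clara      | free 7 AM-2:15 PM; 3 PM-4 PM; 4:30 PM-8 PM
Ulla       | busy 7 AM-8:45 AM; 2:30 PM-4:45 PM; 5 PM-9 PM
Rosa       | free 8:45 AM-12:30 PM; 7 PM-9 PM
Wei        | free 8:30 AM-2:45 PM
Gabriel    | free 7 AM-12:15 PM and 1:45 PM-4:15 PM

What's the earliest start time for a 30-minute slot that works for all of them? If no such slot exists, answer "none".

08:45

Esperanza free: 07:00-12:30.
Hiro free: 08:30-15:15, 17:00-17:45.
Clara free: 07:00-14:15, 15:00-16:00, 16:30-20:00.
Ulla free: 08:45-14:30, 16:45-17:00 (invert busy blocks within the working day).
Rosa free: 08:45-12:30, 19:00-21:00.
Wei free: 08:30-14:45.
Gabriel free: 07:00-12:15, 13:45-16:15.
Esperanza ∩ Hiro: 08:30-12:30.
Esperanza ∩ Hiro ∩ Clara: 08:30-12:30.
Esperanza ∩ Hiro ∩ Clara ∩ Ulla: 08:45-12:30.
Esperanza ∩ Hiro ∩ Clara ∩ Ulla ∩ Rosa: 08:45-12:30.
Esperanza ∩ Hiro ∩ Clara ∩ Ulla ∩ Rosa ∩ Wei: 08:45-12:30.
Esperanza ∩ Hiro ∩ Clara ∩ Ulla ∩ Rosa ∩ Wei ∩ Gabriel: 08:45-12:15.
The first common window of at least 30 minutes is 08:45-12:15, so the earliest start is 08:45.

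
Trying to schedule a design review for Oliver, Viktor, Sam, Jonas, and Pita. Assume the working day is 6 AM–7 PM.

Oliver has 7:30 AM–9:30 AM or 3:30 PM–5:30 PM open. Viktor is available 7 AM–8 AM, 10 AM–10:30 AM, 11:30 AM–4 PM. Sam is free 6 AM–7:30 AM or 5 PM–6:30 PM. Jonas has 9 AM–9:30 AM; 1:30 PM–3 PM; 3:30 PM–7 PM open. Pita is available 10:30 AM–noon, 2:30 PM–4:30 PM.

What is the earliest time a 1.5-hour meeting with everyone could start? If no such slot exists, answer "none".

none

Oliver ∩ Viktor: 07:30-08:00, 15:30-16:00.
Oliver ∩ Viktor ∩ Sam: ∅.
Oliver ∩ Viktor ∩ Sam ∩ Jonas: ∅.
Oliver ∩ Viktor ∩ Sam ∩ Jonas ∩ Pita: ∅.
There is no time when everyone is free.
No common window is at least 90 minutes long.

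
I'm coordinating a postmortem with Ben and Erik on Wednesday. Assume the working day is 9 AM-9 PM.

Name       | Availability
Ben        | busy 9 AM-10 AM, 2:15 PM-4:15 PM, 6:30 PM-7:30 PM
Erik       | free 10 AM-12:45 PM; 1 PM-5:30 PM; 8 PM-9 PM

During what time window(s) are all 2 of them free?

10:00-12:45, 13:00-14:15, 16:15-17:30, 20:00-21:00

Ben free: 10:00-14:15, 16:15-18:30, 19:30-21:00 (invert busy blocks within the working day).
Erik free: 10:00-12:45, 13:00-17:30, 20:00-21:00.
Ben ∩ Erik: 10:00-12:45, 13:00-14:15, 16:15-17:30, 20:00-21:00.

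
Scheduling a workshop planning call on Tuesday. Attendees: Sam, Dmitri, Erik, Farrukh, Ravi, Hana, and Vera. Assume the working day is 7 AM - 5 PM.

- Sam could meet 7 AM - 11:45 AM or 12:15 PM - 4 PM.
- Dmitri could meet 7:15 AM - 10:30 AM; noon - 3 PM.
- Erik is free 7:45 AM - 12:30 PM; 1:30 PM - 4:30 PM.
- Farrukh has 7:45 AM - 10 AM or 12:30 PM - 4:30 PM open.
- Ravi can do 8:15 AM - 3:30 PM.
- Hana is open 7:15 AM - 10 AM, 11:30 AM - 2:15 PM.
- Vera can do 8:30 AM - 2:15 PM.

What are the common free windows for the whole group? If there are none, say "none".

08:30-10:00, 13:30-14:15

Sam ∩ Dmitri: 07:15-10:30, 12:15-15:00.
Sam ∩ Dmitri ∩ Erik: 07:45-10:30, 12:15-12:30, 13:30-15:00.
Sam ∩ Dmitri ∩ Erik ∩ Farrukh: 07:45-10:00, 13:30-15:00.
Sam ∩ Dmitri ∩ Erik ∩ Farrukh ∩ Ravi: 08:15-10:00, 13:30-15:00.
Sam ∩ Dmitri ∩ Erik ∩ Farrukh ∩ Ravi ∩ Hana: 08:15-10:00, 13:30-14:15.
Sam ∩ Dmitri ∩ Erik ∩ Farrukh ∩ Ravi ∩ Hana ∩ Vera: 08:30-10:00, 13:30-14:15.
Those are the intersection windows.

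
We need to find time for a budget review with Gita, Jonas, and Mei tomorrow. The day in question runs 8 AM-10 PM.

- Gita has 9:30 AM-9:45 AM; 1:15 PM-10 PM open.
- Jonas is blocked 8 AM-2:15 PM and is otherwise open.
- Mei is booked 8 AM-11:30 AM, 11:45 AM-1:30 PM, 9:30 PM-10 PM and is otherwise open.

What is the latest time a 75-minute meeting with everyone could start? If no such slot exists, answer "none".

Gita free: 09:30-09:45, 13:15-22:00.
Jonas free: 14:15-22:00 (invert busy blocks within the working day).
Mei free: 11:30-11:45, 13:30-21:30 (invert busy blocks within the working day).
Gita ∩ Jonas: 14:15-22:00.
Gita ∩ Jonas ∩ Mei: 14:15-21:30.
The last common window of at least 75 minutes is 14:15-21:30; a 75-minute meeting can start as late as 20:15 and still end by 21:30.

20:15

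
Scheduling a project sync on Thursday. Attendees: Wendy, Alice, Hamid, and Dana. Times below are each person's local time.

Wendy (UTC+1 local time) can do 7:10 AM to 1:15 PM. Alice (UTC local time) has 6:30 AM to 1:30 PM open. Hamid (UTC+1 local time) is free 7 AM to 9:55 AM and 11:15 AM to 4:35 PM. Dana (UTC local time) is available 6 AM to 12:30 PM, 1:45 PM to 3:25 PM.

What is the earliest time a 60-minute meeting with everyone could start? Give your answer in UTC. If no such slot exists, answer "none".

Wendy in UTC: 06:10-12:15 (subtract 1h to convert from UTC+1).
Alice in UTC: 06:30-13:30.
Hamid in UTC: 06:00-08:55, 10:15-15:35 (subtract 1h to convert from UTC+1).
Dana in UTC: 06:00-12:30, 13:45-15:25.
Wendy ∩ Alice: 06:30-12:15.
Wendy ∩ Alice ∩ Hamid: 06:30-08:55, 10:15-12:15.
Wendy ∩ Alice ∩ Hamid ∩ Dana: 06:30-08:55, 10:15-12:15.
The first common window of at least 60 minutes is 06:30-08:55, so the earliest start is 06:30.

06:30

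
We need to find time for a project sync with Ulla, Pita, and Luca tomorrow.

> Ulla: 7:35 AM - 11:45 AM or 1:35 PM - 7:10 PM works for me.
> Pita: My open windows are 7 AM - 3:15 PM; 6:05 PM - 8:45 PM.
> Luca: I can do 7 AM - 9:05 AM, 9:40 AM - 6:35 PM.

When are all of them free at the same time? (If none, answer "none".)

Ulla ∩ Pita: 07:35-11:45, 13:35-15:15, 18:05-19:10.
Ulla ∩ Pita ∩ Luca: 07:35-09:05, 09:40-11:45, 13:35-15:15, 18:05-18:35.

07:35-09:05, 09:40-11:45, 13:35-15:15, 18:05-18:35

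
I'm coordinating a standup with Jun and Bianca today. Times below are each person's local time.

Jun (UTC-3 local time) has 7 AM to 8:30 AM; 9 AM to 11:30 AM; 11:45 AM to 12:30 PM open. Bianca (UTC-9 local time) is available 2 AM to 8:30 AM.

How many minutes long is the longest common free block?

Jun in UTC: 10:00-11:30, 12:00-14:30, 14:45-15:30 (add 3h to convert from UTC-3).
Bianca in UTC: 11:00-17:30 (add 9h to convert from UTC-9).
Jun ∩ Bianca: 11:00-11:30, 12:00-14:30, 14:45-15:30.
The longest is 12:00-14:30 at 150 minutes.

150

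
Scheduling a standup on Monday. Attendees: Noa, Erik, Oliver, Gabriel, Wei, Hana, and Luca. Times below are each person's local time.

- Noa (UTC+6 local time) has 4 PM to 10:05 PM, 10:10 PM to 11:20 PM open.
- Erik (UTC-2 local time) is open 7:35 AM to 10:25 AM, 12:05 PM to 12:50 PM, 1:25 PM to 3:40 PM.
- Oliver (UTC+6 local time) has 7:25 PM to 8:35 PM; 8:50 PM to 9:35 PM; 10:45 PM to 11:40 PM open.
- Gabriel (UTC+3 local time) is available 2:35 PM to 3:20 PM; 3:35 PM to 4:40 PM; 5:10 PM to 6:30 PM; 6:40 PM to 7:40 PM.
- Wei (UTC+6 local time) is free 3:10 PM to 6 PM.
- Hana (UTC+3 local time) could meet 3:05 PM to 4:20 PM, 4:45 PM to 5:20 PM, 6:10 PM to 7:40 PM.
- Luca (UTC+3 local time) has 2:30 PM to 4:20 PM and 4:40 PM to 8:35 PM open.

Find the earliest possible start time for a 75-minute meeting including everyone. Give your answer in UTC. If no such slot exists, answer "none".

none

Noa in UTC: 10:00-16:05, 16:10-17:20 (subtract 6h to convert from UTC+6).
Erik in UTC: 09:35-12:25, 14:05-14:50, 15:25-17:40 (add 2h to convert from UTC-2).
Oliver in UTC: 13:25-14:35, 14:50-15:35, 16:45-17:40 (subtract 6h to convert from UTC+6).
Gabriel in UTC: 11:35-12:20, 12:35-13:40, 14:10-15:30, 15:40-16:40 (subtract 3h to convert from UTC+3).
Wei in UTC: 09:10-12:00 (subtract 6h to convert from UTC+6).
Hana in UTC: 12:05-13:20, 13:45-14:20, 15:10-16:40 (subtract 3h to convert from UTC+3).
Luca in UTC: 11:30-13:20, 13:40-17:35 (subtract 3h to convert from UTC+3).
Noa ∩ Erik: 10:00-12:25, 14:05-14:50, 15:25-16:05, 16:10-17:20.
Noa ∩ Erik ∩ Oliver: 14:05-14:35, 15:25-15:35, 16:45-17:20.
Noa ∩ Erik ∩ Oliver ∩ Gabriel: 14:10-14:35, 15:25-15:30.
Noa ∩ Erik ∩ Oliver ∩ Gabriel ∩ Wei: ∅.
Noa ∩ Erik ∩ Oliver ∩ Gabriel ∩ Wei ∩ Hana: ∅.
Noa ∩ Erik ∩ Oliver ∩ Gabriel ∩ Wei ∩ Hana ∩ Luca: ∅.
There is no time when everyone is free.
No common window is at least 75 minutes long.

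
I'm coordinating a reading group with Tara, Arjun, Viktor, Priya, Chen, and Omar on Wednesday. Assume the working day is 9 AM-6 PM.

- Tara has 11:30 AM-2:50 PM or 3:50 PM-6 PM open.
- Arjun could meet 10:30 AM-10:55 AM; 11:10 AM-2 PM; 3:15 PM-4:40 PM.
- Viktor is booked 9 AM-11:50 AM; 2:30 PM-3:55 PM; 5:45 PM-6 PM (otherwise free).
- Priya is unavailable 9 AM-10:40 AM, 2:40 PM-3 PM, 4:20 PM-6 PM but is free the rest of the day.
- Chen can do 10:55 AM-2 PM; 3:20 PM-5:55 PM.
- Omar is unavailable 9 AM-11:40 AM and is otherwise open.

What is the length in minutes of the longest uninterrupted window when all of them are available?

Tara free: 11:30-14:50, 15:50-18:00.
Arjun free: 10:30-10:55, 11:10-14:00, 15:15-16:40.
Viktor free: 11:50-14:30, 15:55-17:45 (invert busy blocks within the working day).
Priya free: 10:40-14:40, 15:00-16:20 (invert busy blocks within the working day).
Chen free: 10:55-14:00, 15:20-17:55.
Omar free: 11:40-18:00 (invert busy blocks within the working day).
Tara ∩ Arjun: 11:30-14:00, 15:50-16:40.
Tara ∩ Arjun ∩ Viktor: 11:50-14:00, 15:55-16:40.
Tara ∩ Arjun ∩ Viktor ∩ Priya: 11:50-14:00, 15:55-16:20.
Tara ∩ Arjun ∩ Viktor ∩ Priya ∩ Chen: 11:50-14:00, 15:55-16:20.
Tara ∩ Arjun ∩ Viktor ∩ Priya ∩ Chen ∩ Omar: 11:50-14:00, 15:55-16:20.
The longest is 11:50-14:00 at 130 minutes.

130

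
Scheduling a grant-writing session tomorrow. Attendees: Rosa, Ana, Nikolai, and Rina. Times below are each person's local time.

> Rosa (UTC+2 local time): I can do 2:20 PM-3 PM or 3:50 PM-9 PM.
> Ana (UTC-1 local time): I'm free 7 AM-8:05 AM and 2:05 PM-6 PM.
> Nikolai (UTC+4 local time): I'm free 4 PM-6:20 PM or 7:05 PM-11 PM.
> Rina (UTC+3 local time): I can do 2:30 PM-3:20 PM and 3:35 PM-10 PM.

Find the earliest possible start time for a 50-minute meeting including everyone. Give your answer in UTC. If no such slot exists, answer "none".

15:05

Rosa in UTC: 12:20-13:00, 13:50-19:00 (subtract 2h to convert from UTC+2).
Ana in UTC: 08:00-09:05, 15:05-19:00 (add 1h to convert from UTC-1).
Nikolai in UTC: 12:00-14:20, 15:05-19:00 (subtract 4h to convert from UTC+4).
Rina in UTC: 11:30-12:20, 12:35-19:00 (subtract 3h to convert from UTC+3).
Rosa ∩ Ana: 15:05-19:00.
Rosa ∩ Ana ∩ Nikolai: 15:05-19:00.
Rosa ∩ Ana ∩ Nikolai ∩ Rina: 15:05-19:00.
Those are the intersection windows.
The first common window of at least 50 minutes is 15:05-19:00, so the earliest start is 15:05.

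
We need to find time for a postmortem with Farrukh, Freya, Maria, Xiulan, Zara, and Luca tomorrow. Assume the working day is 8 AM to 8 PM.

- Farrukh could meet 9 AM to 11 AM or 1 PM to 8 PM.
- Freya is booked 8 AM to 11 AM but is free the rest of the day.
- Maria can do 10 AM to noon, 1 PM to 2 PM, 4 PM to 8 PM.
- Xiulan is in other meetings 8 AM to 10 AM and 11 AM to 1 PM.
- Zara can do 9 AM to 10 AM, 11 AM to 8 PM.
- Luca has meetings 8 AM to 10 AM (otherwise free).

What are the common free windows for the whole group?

13:00-14:00, 16:00-20:00

Farrukh free: 09:00-11:00, 13:00-20:00.
Freya free: 11:00-20:00 (invert busy blocks within the working day).
Maria free: 10:00-12:00, 13:00-14:00, 16:00-20:00.
Xiulan free: 10:00-11:00, 13:00-20:00 (invert busy blocks within the working day).
Zara free: 09:00-10:00, 11:00-20:00.
Luca free: 10:00-20:00 (invert busy blocks within the working day).
Farrukh ∩ Freya: 13:00-20:00.
Farrukh ∩ Freya ∩ Maria: 13:00-14:00, 16:00-20:00.
Farrukh ∩ Freya ∩ Maria ∩ Xiulan: 13:00-14:00, 16:00-20:00.
Farrukh ∩ Freya ∩ Maria ∩ Xiulan ∩ Zara: 13:00-14:00, 16:00-20:00.
Farrukh ∩ Freya ∩ Maria ∩ Xiulan ∩ Zara ∩ Luca: 13:00-14:00, 16:00-20:00.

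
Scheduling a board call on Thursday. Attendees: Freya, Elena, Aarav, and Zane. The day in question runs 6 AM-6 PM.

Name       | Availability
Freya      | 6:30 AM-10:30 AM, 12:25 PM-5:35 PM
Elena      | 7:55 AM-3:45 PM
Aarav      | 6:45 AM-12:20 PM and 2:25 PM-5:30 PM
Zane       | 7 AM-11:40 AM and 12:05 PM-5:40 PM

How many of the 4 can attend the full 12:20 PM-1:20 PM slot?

Elena and Zane can make the full 12:20-13:20 slot — that's 2.

2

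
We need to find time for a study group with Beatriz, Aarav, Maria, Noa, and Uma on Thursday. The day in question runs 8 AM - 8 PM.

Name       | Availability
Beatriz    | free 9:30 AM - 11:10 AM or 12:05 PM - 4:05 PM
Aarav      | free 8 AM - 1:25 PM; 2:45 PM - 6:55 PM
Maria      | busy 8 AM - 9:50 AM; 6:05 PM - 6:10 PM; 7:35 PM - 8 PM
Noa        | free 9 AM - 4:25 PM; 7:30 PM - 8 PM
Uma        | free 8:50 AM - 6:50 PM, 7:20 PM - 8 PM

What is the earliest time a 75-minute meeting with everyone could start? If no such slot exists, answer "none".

09:50

Beatriz free: 09:30-11:10, 12:05-16:05.
Aarav free: 08:00-13:25, 14:45-18:55.
Maria free: 09:50-18:05, 18:10-19:35 (invert busy blocks within the working day).
Noa free: 09:00-16:25, 19:30-20:00.
Uma free: 08:50-18:50, 19:20-20:00.
Beatriz ∩ Aarav: 09:30-11:10, 12:05-13:25, 14:45-16:05.
Beatriz ∩ Aarav ∩ Maria: 09:50-11:10, 12:05-13:25, 14:45-16:05.
Beatriz ∩ Aarav ∩ Maria ∩ Noa: 09:50-11:10, 12:05-13:25, 14:45-16:05.
Beatriz ∩ Aarav ∩ Maria ∩ Noa ∩ Uma: 09:50-11:10, 12:05-13:25, 14:45-16:05.
So the common availability across everyone is 09:50-11:10, 12:05-13:25, 14:45-16:05.
The first common window of at least 75 minutes is 09:50-11:10, so the earliest start is 09:50.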